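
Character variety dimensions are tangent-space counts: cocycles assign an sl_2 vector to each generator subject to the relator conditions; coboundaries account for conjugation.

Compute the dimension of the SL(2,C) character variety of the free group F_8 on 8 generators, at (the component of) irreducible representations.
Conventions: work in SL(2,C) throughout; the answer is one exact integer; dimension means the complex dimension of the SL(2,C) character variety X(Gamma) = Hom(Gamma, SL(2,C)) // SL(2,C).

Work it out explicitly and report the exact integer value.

21

Gamma = F_8 has 8 generators and no relators.
A cocycle picks one sl_2 vector per generator freely, giving dim Z^1 = 3*8 = 24.
At an irreducible rho the centralizer of the image in sl_2 is 0, so the coboundary map sl_2 -> Z^1 is injective: dim B^1 = 3.
dim H^1 = 24 - 3 = 21, which is dim X.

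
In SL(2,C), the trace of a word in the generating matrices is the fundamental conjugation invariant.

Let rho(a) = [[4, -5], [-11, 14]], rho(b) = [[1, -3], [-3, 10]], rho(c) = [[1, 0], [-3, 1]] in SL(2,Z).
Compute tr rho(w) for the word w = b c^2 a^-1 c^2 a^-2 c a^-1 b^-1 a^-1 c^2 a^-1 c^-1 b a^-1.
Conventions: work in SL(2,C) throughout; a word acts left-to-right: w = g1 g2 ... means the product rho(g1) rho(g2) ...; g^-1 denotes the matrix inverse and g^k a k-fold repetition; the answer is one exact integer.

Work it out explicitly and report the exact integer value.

rho(b) = [[1, -3], [-3, 10]]
... * rho(c) = [[1, 0], [-3, 1]]  ->  [[10, -3], [-33, 10]]
... * rho(c) = [[1, 0], [-3, 1]]  ->  [[19, -3], [-63, 10]]
... * rho(a^-1) = [[14, 5], [11, 4]]  ->  [[233, 83], [-772, -275]]
... * rho(c) = [[1, 0], [-3, 1]]  ->  [[-16, 83], [53, -275]]
... * rho(c) = [[1, 0], [-3, 1]]  ->  [[-265, 83], [878, -275]]
... * rho(a^-1) = [[14, 5], [11, 4]]  ->  [[-2797, -993], [9267, 3290]]
... * rho(a^-1) = [[14, 5], [11, 4]]  ->  [[-50081, -17957], [165928, 59495]]
... * rho(c) = [[1, 0], [-3, 1]]  ->  [[3790, -17957], [-12557, 59495]]
... * rho(a^-1) = [[14, 5], [11, 4]]  ->  [[-144467, -52878], [478647, 175195]]
... * rho(b^-1) = [[10, 3], [3, 1]]  ->  [[-1603304, -486279], [5312055, 1611136]]
... * rho(a^-1) = [[14, 5], [11, 4]]  ->  [[-27795325, -9961636], [92091266, 33004819]]
... * rho(c) = [[1, 0], [-3, 1]]  ->  [[2089583, -9961636], [-6923191, 33004819]]
... * rho(c) = [[1, 0], [-3, 1]]  ->  [[31974491, -9961636], [-105937648, 33004819]]
... * rho(a^-1) = [[14, 5], [11, 4]]  ->  [[338064878, 120025911], [-1120074063, -397668964]]
... * rho(c^-1) = [[1, 0], [3, 1]]  ->  [[698142611, 120025911], [-2313080955, -397668964]]
... * rho(b) = [[1, -3], [-3, 10]]  ->  [[338064878, -894168723], [-1120074063, 2962553225]]
... * rho(a^-1) = [[14, 5], [11, 4]]  ->  [[-5102947661, -1886350502], [16907048593, 6249842585]]
tr = -5102947661 + 6249842585 = 1146894924

1146894924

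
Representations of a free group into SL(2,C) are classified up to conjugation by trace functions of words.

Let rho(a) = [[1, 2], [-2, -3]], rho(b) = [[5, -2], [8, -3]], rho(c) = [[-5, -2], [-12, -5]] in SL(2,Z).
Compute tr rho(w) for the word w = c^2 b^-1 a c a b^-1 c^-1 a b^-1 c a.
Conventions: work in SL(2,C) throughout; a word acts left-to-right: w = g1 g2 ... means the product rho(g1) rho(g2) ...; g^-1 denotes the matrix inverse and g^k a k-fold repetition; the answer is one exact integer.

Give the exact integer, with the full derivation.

-205455778

rho(c) = [[-5, -2], [-12, -5]]
... * rho(c) = [[-5, -2], [-12, -5]]  ->  [[49, 20], [120, 49]]
... * rho(b^-1) = [[-3, 2], [-8, 5]]  ->  [[-307, 198], [-752, 485]]
... * rho(a) = [[1, 2], [-2, -3]]  ->  [[-703, -1208], [-1722, -2959]]
... * rho(c) = [[-5, -2], [-12, -5]]  ->  [[18011, 7446], [44118, 18239]]
... * rho(a) = [[1, 2], [-2, -3]]  ->  [[3119, 13684], [7640, 33519]]
... * rho(b^-1) = [[-3, 2], [-8, 5]]  ->  [[-118829, 74658], [-291072, 182875]]
... * rho(c^-1) = [[-5, 2], [12, -5]]  ->  [[1490041, -610948], [3649860, -1496519]]
... * rho(a) = [[1, 2], [-2, -3]]  ->  [[2711937, 4812926], [6642898, 11789277]]
... * rho(b^-1) = [[-3, 2], [-8, 5]]  ->  [[-46639219, 29488504], [-114242910, 72232181]]
... * rho(c) = [[-5, -2], [-12, -5]]  ->  [[-120665953, -54164082], [-295571622, -132675085]]
... * rho(a) = [[1, 2], [-2, -3]]  ->  [[-12337789, -78839660], [-30221452, -193117989]]
tr = -12337789 + -193117989 = -205455778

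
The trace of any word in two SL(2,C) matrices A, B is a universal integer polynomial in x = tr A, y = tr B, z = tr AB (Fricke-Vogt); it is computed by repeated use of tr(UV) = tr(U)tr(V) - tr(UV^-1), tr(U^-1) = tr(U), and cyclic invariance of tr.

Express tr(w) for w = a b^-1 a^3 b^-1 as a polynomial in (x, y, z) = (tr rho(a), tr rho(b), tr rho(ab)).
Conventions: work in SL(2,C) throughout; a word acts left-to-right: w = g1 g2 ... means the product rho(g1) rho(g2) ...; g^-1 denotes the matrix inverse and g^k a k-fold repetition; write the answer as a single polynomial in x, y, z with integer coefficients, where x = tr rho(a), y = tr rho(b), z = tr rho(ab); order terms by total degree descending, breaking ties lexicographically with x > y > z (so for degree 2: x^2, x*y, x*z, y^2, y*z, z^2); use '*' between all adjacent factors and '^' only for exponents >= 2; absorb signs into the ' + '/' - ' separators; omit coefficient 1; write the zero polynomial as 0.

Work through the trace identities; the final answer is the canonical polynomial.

tr(a^2) = tr(a) tr(a) - tr(1)  (reduce the a square) = x^2 - 2
so tr(a^3) = tr(a) tr(a^2) - tr(a)  (reduce the a square) = x^3 - 3*x
so tr(a^4) = tr(a) tr(a^3) - tr(a^2)  (reduce the a square) = x^4 - 4*x^2 + 2
reduce: tr(a b a) = tr(a) tr(b a) - tr(b)  (reduce the a square) = x*z - y
tr(a b a^2) = tr(a) tr(a b a) - tr(a b)  (reduce the a square) = x^2*z - x*y - z
so tr(a^4 b) = tr(a) tr(a b a^2) - tr(a b a)  (reduce the a square) = x^3*z - x^2*y - 2*x*z + y
tr(a^3 b^-1 a) = tr(a^4) tr(b) - tr(a^4 b)  (eliminate b^-1) = x^4*y - x^3*z - 3*x^2*y + 2*x*z + y
reduce: tr(b a b a) = tr(a b) tr(a b) - tr(1)  (split on a) = z^2 - 2
tr(b a b) = tr(b) tr(a b) - tr(a)  (reduce the b square) = y*z - x
tr(b a b a^2) = tr(a) tr(b a b a) - tr(b a b)  (reduce the a square) = x*z^2 - y*z - x
tr(a b a^3 b) = tr(a) tr(b a b a^2) - tr(b a b a)  (reduce the a square) = x^2*z^2 - x*y*z - x^2 - z^2 + 2
tr(a^3 b^-1 a b) = tr(a b a^3) tr(b) - tr(a b a^3 b)  (eliminate b^-1) = x^3*y*z - x^2*y^2 - x^2*z^2 - x*y*z + x^2 + y^2 + z^2 - 2
so tr(a b^-1 a^3 b^-1) = tr(a^3 b^-1 a) tr(b) - tr(a^3 b^-1 a b)  (eliminate b^-1) = x^4*y^2 - 2*x^3*y*z - 2*x^2*y^2 + x^2*z^2 + 3*x*y*z - x^2 - z^2 + 2

x^4*y^2 - 2*x^3*y*z - 2*x^2*y^2 + x^2*z^2 + 3*x*y*z - x^2 - z^2 + 2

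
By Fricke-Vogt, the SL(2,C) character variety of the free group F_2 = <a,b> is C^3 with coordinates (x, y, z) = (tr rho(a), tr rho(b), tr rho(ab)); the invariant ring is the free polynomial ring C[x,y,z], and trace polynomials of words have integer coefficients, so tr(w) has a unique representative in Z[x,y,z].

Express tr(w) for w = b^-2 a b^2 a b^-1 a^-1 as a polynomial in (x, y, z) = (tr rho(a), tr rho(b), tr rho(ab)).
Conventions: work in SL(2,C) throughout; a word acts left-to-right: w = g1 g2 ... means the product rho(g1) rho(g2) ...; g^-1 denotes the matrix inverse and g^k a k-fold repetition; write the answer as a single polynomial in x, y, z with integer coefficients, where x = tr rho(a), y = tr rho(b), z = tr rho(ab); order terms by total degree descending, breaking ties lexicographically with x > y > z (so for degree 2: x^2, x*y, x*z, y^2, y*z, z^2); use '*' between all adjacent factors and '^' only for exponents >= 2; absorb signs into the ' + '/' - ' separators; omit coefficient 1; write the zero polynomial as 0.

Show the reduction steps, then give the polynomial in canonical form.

next, tr(a^2 b) = tr(a)*tr(b a) - tr(b) = x*z - y
and tr(a^2) = tr(a)*tr(a) - tr(1) = x^2 - 2
next, tr(a b^2 a) = tr(b)*tr(a^2 b) - tr(a^2) = x*y*z - x^2 - y^2 + 2
tr(a b a b) = tr(a b)*tr(a b) - tr(1)   [split at repeated a] = z^2 - 2
next, tr(b^2 a b a) = tr(b)*tr(a b a b) - tr(a b a) = y*z^2 - x*z - y
and tr(b a b) = tr(b)*tr(a b) - tr(a) = y*z - x
and tr(b^2 a b) = tr(b)*tr(b a b) - tr(b a) = y^2*z - x*y - z
tr(a b^2 a b a) = tr(a)*tr(b^2 a b a) - tr(b^2 a b) = x*y*z^2 - x^2*z - y^2*z + z
and tr(a b a b a b) = tr(b a)*tr(b a b a) - tr(b^-1 a^-1)   [split at repeated b] = z^3 - 3*z
and tr(a b a b a) = tr(a)*tr(b a b a) - tr(b a b) = x*z^2 - y*z - x
and tr(a b^2 a b a b) = tr(b)*tr(a b a b a b) - tr(a b a b a) = y*z^3 - x*z^2 - 2*y*z + x
next, tr(b^-1 a b^2 a b a) = tr(a b^2 a b a)*tr(b) - tr(a b^2 a b a b) = x*y^2*z^2 - x^2*y*z - y^3*z - y*z^3 + x*z^2 + 3*y*z - x
tr(a^-1 b^-1 a b^2 a b) = tr(b^-1 a b^2 a b)*tr(a) - tr(b^-1 a b^2 a b a) = -x*y^2*z^2 + 2*x^2*y*z + y^3*z + y*z^3 - x^3 - x*y^2 - x*z^2 - 3*y*z + 3*x
tr(a b^2 a b^-1 a^-1 b^-1) = tr(a^-1 b^-1 a b^2 a)*tr(b) - tr(a^-1 b^-1 a b^2 a b) = x*y^2*z^2 - 2*x^2*y*z - y^3*z - y*z^3 + x^3 + x*y^2 + x*z^2 + 4*y*z - 3*x
and tr(b^-2 a b^2 a b^-1 a^-1) = tr(a b^2 a b^-1 a^-1 b^-1)*tr(b) - tr(a b^2 a b^-1 a^-1) = x*y^3*z^2 - 2*x^2*y^2*z - y^4*z - y^2*z^3 + x^3*y + x*y^3 + x*y*z^2 + 4*y^2*z - 3*x*y - z

x*y^3*z^2 - 2*x^2*y^2*z - y^4*z - y^2*z^3 + x^3*y + x*y^3 + x*y*z^2 + 4*y^2*z - 3*x*y - z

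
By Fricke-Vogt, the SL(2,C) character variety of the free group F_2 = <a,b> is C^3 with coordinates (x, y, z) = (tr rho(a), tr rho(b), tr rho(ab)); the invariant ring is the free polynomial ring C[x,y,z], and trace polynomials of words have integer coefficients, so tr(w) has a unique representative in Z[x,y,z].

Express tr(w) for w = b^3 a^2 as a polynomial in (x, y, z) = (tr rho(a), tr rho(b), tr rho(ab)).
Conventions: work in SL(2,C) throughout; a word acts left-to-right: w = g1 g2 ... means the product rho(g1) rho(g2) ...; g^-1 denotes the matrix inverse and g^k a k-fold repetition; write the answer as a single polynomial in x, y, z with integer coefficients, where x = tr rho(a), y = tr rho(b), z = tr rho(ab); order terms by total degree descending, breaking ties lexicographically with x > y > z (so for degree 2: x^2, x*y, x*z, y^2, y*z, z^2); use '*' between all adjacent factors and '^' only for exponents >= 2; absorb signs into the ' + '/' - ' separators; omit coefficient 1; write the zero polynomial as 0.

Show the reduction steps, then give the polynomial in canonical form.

tr(b^2 a) = tr(b)*tr(a b) - tr(a)  (reduce the b square) = y*z - x
next, tr(b^2) = tr(b)*tr(b) - tr(1)  (reduce the b square) = y^2 - 2
and tr(a^2 b^2) = tr(a)*tr(b^2 a) - tr(b^2)  (reduce the a square) = x*y*z - x^2 - y^2 + 2
tr(a^2 b) = tr(a)*tr(b a) - tr(b)  (reduce the a square) = x*z - y
tr(b^3 a^2) = tr(b)*tr(a^2 b^2) - tr(a^2 b)  (reduce the b square) = x*y^2*z - x^2*y - y^3 - x*z + 3*y

x*y^2*z - x^2*y - y^3 - x*z + 3*y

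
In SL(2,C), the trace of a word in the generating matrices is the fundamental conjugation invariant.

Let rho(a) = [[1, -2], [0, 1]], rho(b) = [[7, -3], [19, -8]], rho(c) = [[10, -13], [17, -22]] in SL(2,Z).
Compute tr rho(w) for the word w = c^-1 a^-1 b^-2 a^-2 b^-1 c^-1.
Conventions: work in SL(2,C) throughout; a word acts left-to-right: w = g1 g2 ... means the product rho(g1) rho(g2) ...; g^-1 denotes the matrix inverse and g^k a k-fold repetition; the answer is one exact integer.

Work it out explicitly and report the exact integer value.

-480978

rho(c^-1) = [[-22, 13], [-17, 10]]
... * rho(a^-1) = [[1, 2], [0, 1]]  ->  [[-22, -31], [-17, -24]]
... * rho(b^-1) = [[-8, 3], [-19, 7]]  ->  [[765, -283], [592, -219]]
... * rho(b^-1) = [[-8, 3], [-19, 7]]  ->  [[-743, 314], [-575, 243]]
... * rho(a^-1) = [[1, 2], [0, 1]]  ->  [[-743, -1172], [-575, -907]]
... * rho(a^-1) = [[1, 2], [0, 1]]  ->  [[-743, -2658], [-575, -2057]]
... * rho(b^-1) = [[-8, 3], [-19, 7]]  ->  [[56446, -20835], [43683, -16124]]
... * rho(c^-1) = [[-22, 13], [-17, 10]]  ->  [[-887617, 525448], [-686918, 406639]]
tr = -887617 + 406639 = -480978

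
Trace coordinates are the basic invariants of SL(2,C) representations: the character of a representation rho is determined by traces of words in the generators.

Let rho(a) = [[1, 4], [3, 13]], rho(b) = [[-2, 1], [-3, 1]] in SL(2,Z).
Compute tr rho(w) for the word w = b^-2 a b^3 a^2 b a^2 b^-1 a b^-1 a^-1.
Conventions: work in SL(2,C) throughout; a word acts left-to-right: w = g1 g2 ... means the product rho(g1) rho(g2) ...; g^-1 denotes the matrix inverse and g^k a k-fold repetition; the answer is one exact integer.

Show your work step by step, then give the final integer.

rho(b^-1) = [[1, -1], [3, -2]]
... * rho(b^-1) = [[1, -1], [3, -2]]  ->  [[-2, 1], [-3, 1]]
... * rho(a) = [[1, 4], [3, 13]]  ->  [[1, 5], [0, 1]]
... * rho(b) = [[-2, 1], [-3, 1]]  ->  [[-17, 6], [-3, 1]]
... * rho(b) = [[-2, 1], [-3, 1]]  ->  [[16, -11], [3, -2]]
... * rho(b) = [[-2, 1], [-3, 1]]  ->  [[1, 5], [0, 1]]
... * rho(a) = [[1, 4], [3, 13]]  ->  [[16, 69], [3, 13]]
... * rho(a) = [[1, 4], [3, 13]]  ->  [[223, 961], [42, 181]]
... * rho(b) = [[-2, 1], [-3, 1]]  ->  [[-3329, 1184], [-627, 223]]
... * rho(a) = [[1, 4], [3, 13]]  ->  [[223, 2076], [42, 391]]
... * rho(a) = [[1, 4], [3, 13]]  ->  [[6451, 27880], [1215, 5251]]
... * rho(b^-1) = [[1, -1], [3, -2]]  ->  [[90091, -62211], [16968, -11717]]
... * rho(a) = [[1, 4], [3, 13]]  ->  [[-96542, -448379], [-18183, -84449]]
... * rho(b^-1) = [[1, -1], [3, -2]]  ->  [[-1441679, 993300], [-271530, 187081]]
... * rho(a^-1) = [[13, -4], [-3, 1]]  ->  [[-21721727, 6760016], [-4091133, 1273201]]
tr = -21721727 + 1273201 = -20448526

-20448526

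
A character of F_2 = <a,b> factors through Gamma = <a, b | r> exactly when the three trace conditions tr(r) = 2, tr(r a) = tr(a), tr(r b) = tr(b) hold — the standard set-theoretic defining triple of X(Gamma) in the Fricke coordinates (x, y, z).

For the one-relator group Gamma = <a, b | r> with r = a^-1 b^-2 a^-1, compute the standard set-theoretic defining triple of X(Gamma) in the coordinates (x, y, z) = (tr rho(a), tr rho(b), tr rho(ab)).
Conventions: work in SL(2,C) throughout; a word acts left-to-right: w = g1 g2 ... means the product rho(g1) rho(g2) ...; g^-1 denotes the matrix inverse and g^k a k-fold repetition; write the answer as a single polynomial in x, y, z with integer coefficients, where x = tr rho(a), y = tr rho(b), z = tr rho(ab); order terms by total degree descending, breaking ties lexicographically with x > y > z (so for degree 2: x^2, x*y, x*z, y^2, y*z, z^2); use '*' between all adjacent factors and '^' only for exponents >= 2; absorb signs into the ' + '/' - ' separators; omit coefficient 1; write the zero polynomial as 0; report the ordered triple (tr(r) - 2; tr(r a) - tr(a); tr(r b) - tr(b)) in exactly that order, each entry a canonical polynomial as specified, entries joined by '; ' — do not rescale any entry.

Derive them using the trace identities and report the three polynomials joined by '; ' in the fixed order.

x*y*z - x^2 - y^2; y*z - 2*x; x*y^2*z - x^2*y - y^3 - y*z^2 + x*z + 2*y

next, trace(a^-1) = trace(a) = x
trace(a^-1 b) = trace(b) * trace(a) - trace(b a)   [inverse elimination on a] = x*y - z
trace(a^-1 b^-1) = trace(a^-1) * trace(b) - trace(a^-1 b)   [inverse elimination on b] = z
next, trace(a^-1 b^-2) = trace(a^-1 b^-1) * trace(b) - trace(a^-1)   [inverse elimination on b] = y*z - x
next, trace(b^-2) = trace(b^-1) * trace(b) - trace(1)   [inverse elimination on b] = y^2 - 2
trace(a^-1 b^-2 a^-1) = trace(a^-1 b^-2) * trace(a) - trace(a^-1 b^-2 a)   [inverse elimination on a] = x*y*z - x^2 - y^2 + 2
next, trace(a^-1 b a^-1) = trace(a^-1 b) * trace(a) - trace(a^-1 b a) = x^2*y - x*z - y
and trace(b a^-1 b) = trace(b^2) * trace(a) - trace(b^2 a) = x*y^2 - y*z - x
and trace(b a b a) = trace(a b) * trace(a b) - trace(1) = z^2 - 2
and trace(b a^-1 b a) = trace(b a b) * trace(a) - trace(b a b a) = x*y*z - x^2 - z^2 + 2
next, trace(a^-1 b a^-1 b) = trace(b a^-1 b) * trace(a) - trace(b a^-1 b a) = x^2*y^2 - 2*x*y*z + z^2 - 2
next, trace(a^-1 b a^-1 b^-1) = trace(a^-1 b a^-1) * trace(b) - trace(a^-1 b a^-1 b) = x*y*z - y^2 - z^2 + 2
trace(a^-1 b^-2 a^-1 b) = trace(a^-1 b a^-1 b^-1) * trace(b) - trace(a^-1 b a^-1) = x*y^2*z - x^2*y - y^3 - y*z^2 + x*z + 3*y
assemble the triple (trace(r) - 2; trace(r a) - x; trace(r b) - y)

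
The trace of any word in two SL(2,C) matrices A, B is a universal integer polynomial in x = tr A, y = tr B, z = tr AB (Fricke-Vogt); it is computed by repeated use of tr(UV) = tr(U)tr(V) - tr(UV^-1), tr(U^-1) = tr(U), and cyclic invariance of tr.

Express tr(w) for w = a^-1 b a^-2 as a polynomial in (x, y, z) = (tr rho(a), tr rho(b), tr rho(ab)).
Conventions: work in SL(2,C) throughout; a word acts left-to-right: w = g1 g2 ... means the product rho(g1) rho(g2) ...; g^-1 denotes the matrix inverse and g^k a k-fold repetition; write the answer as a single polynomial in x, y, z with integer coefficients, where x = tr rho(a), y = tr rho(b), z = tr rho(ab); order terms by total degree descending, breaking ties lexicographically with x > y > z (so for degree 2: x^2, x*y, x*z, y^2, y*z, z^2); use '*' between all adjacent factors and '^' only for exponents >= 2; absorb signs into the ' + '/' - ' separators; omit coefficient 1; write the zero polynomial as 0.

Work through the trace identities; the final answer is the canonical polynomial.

x^3*y - x^2*z - 2*x*y + z

so tr(b a^-1) = tr(b)*tr(a) - tr(b a) = x*y - z
reduce: tr(a^-1 b a^-1) = tr(b a^-1)*tr(a) - tr(b) = x^2*y - x*z - y
tr(a^-1 b a^-2) = tr(a^-1 b a^-1)*tr(a) - tr(a^-1 b) = x^3*y - x^2*z - 2*x*y + z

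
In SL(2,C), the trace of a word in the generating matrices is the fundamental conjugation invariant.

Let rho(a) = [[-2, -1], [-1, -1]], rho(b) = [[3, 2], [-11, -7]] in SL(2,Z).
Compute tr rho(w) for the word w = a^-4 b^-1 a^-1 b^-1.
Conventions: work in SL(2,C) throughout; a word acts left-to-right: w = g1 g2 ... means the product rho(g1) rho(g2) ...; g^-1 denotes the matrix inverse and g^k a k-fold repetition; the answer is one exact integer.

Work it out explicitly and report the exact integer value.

rho(a^-1) = [[-1, 1], [1, -2]]
... * rho(a^-1) = [[-1, 1], [1, -2]]  ->  [[2, -3], [-3, 5]]
... * rho(a^-1) = [[-1, 1], [1, -2]]  ->  [[-5, 8], [8, -13]]
... * rho(a^-1) = [[-1, 1], [1, -2]]  ->  [[13, -21], [-21, 34]]
... * rho(b^-1) = [[-7, -2], [11, 3]]  ->  [[-322, -89], [521, 144]]
... * rho(a^-1) = [[-1, 1], [1, -2]]  ->  [[233, -144], [-377, 233]]
... * rho(b^-1) = [[-7, -2], [11, 3]]  ->  [[-3215, -898], [5202, 1453]]
tr = -3215 + 1453 = -1762

-1762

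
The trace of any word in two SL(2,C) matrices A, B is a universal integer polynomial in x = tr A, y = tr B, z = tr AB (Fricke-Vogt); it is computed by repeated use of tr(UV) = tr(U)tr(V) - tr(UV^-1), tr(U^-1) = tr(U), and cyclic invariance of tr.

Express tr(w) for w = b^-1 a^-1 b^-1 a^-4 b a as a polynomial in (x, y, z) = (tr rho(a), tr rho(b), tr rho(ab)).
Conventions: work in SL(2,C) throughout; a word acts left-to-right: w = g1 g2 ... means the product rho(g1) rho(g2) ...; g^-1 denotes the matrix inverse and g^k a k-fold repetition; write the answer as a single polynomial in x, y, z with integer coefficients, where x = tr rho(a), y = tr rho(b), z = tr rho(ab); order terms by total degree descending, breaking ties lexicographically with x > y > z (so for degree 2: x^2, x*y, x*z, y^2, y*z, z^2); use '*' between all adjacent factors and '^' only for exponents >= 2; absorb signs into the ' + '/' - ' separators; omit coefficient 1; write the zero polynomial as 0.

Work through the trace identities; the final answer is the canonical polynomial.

-x^4*y*z^2 + x^5*z + x^3*y^2*z + x^3*z^3 + 2*x^2*y*z^2 - 5*x^3*z - 2*x*y^2*z - 2*x*z^3 - x^2*y + 6*x*z + y

tr(a b^-1) = tr(a) tr(b) - tr(a b)   [inverse elimination on b] = x*y - z
tr(a b a) = tr(a) tr(b a) - tr(b)   [square of a] = x*z - y
tr(a b a b) = tr(b a) tr(b a) - tr(1)   [split at a repeated b] = z^2 - 2
tr(a b a b^-1) = tr(a b a) tr(b) - tr(a b a b)   [inverse elimination on b] = x*y*z - y^2 - z^2 + 2
tr(b a b^-2 a) = tr(a b a b^-1) tr(b) - tr(a b a)   [inverse elimination on b] = x*y^2*z - y^3 - y*z^2 - x*z + 3*y
tr(a^-1 b a b^-2) = tr(b a b^-2) tr(a) - tr(b a b^-2 a)   [inverse elimination on a] = -x*y^2*z + x^2*y + y^3 + y*z^2 - 3*y
next, tr(b^-1 a^-2 b a b^-1) = tr(a^-1 b a b^-2) tr(a) - tr(a^-1 b a b^-2 a)   [inverse elimination on a] = -x^2*y^2*z + x^3*y + x*y^3 + x*y*z^2 - 4*x*y + z
tr(a^-1 b a b^-1) = tr(b a b^-1) tr(a) - tr(b a b^-1 a)   [inverse elimination on a] = -x*y*z + x^2 + y^2 + z^2 - 2
next, tr(b^2 a) = tr(b) tr(a b) - tr(a)   [square of b] = y*z - x
next, tr(b^2) = tr(b) tr(b) - tr(1)   [square of b] = y^2 - 2
tr(a b^2 a) = tr(a) tr(b^2 a) - tr(b^2)   [square of a] = x*y*z - x^2 - y^2 + 2
next, tr(a b^2 a b) = tr(b) tr(a b a b) - tr(a b a)   [square of b] = y*z^2 - x*z - y
next, tr(b a b^-1 a b) = tr(a b^2 a) tr(b) - tr(a b^2 a b)   [inverse elimination on b] = x*y^2*z - x^2*y - y^3 - y*z^2 + x*z + 3*y
next, tr(a b a b a) = tr(a) tr(b a b a) - tr(b a b)   [square of a] = x*z^2 - y*z - x
next, tr(a b a b a b) = tr(b a) tr(b a b a) - tr(b^-1 a^-1)   [split at a repeated b] = z^3 - 3*z
tr(b a b^-1 a b a) = tr(a b a b a) tr(b) - tr(a b a b a b)   [inverse elimination on b] = x*y*z^2 - y^2*z - z^3 - x*y + 3*z
and tr(b a b^-1 a b a^-1) = tr(b a b^-1 a b) tr(a) - tr(b a b^-1 a b a)   [inverse elimination on a] = x^2*y^2*z - x^3*y - x*y^3 - 2*x*y*z^2 + x^2*z + y^2*z + z^3 + 4*x*y - 3*z
tr(a^-2 b a b^-1 a b) = tr(b a b^-1 a b a^-1) tr(a) - tr(b a b^-1 a b)   [inverse elimination on a] = x^3*y^2*z - x^4*y - x^2*y^3 - 2*x^2*y*z^2 + x^3*z + x*z^3 + 5*x^2*y + y^3 + y*z^2 - 4*x*z - 3*y
next, tr(b^-1 a^-2 b a b^-1 a) = tr(a^-2 b a b^-1 a) tr(b) - tr(a^-2 b a b^-1 a b)   [inverse elimination on b] = -x^3*y^2*z + x^4*y + x^2*y^3 + 2*x^2*y*z^2 - x^3*z - x*y^2*z - x*z^3 - 4*x^2*y + 4*x*z + y
next, tr(a^-2 b a b^-1 a^-1 b^-1) = tr(b^-1 a^-2 b a b^-1) tr(a) - tr(b^-1 a^-2 b a b^-1 a)   [inverse elimination on a] = -x^2*y*z^2 + x^3*z + x*y^2*z + x*z^3 - 3*x*z - y
tr(a^-1 b^-1 a b a b) = tr(b^-1 a b a b) tr(a) - tr(b^-1 a b a b a)   [inverse elimination on a] = -x*y*z^2 + x^2*z + y^2*z + z^3 - 3*z
next, tr(b a b^-1 a^-1 b^-1 a) = tr(a^-1 b^-1 a b a) tr(b) - tr(a^-1 b^-1 a b a b)   [inverse elimination on b] = x*y*z^2 - x^2*z - y^2*z - z^3 + x*y + 3*z
and tr(a^-1 b a b^-1 a^-1 b^-1) = tr(b a b^-1 a^-1 b^-1) tr(a) - tr(b a b^-1 a^-1 b^-1 a)   [inverse elimination on a] = -x*y*z^2 + x^2*z + y^2*z + z^3 - 3*z
and tr(a^-2 b a b^-1 a^-1 b^-1 a^-1) = tr(a^-2 b a b^-1 a^-1 b^-1) tr(a) - tr(a^-2 b a b^-1 a^-1 b^-1 a)   [inverse elimination on a] = -x^3*y*z^2 + x^4*z + x^2*y^2*z + x^2*z^3 + x*y*z^2 - 4*x^2*z - y^2*z - z^3 - x*y + 3*z
next, tr(b^-1 a^-1 b^-1 a^-4 b a) = tr(a^-2 b a b^-1 a^-1 b^-1 a^-1) tr(a) - tr(a^-2 b a b^-1 a^-1 b^-1)   [inverse elimination on a] = -x^4*y*z^2 + x^5*z + x^3*y^2*z + x^3*z^3 + 2*x^2*y*z^2 - 5*x^3*z - 2*x*y^2*z - 2*x*z^3 - x^2*y + 6*x*z + y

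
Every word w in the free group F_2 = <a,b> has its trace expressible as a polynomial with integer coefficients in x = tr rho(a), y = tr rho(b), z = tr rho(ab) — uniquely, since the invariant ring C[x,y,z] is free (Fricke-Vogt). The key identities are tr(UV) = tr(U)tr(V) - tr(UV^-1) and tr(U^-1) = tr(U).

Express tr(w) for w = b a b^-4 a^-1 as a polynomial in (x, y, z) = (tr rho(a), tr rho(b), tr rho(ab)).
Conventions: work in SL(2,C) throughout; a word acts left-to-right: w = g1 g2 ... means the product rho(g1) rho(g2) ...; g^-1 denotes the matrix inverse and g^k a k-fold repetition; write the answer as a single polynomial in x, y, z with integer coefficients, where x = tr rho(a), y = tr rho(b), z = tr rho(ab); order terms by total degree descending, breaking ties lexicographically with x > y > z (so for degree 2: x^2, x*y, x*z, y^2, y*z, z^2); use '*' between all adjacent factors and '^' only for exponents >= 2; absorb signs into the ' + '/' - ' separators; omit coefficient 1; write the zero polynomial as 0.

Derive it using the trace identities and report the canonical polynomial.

-x*y^4*z + x^2*y^3 + y^5 + y^3*z^2 + 2*x*y^2*z - 2*x^2*y - 5*y^3 - 2*y*z^2 + 5*y

tr(b a b) = tr(b) * tr(a b) - tr(a) = y*z - x
tr(b a b a) = tr(a b) * tr(a b) - tr(1)   [split at repeated a] = z^2 - 2
reduce: tr(a^-1 b a b) = tr(b a b) * tr(a) - tr(b a b a) = x*y*z - x^2 - z^2 + 2
tr(b^-1 a^-1 b a) = tr(a^-1 b a) * tr(b) - tr(a^-1 b a b) = -x*y*z + x^2 + y^2 + z^2 - 2
reduce: tr(b^-1 a^-1 b a b^-1) = tr(b^-1 a^-1 b a) * tr(b) - tr(b^-1 a^-1 b a b) = -x*y^2*z + x^2*y + y^3 + y*z^2 - 3*y
reduce: tr(a^-1 b a b^-3) = tr(b^-1 a^-1 b a b^-1) * tr(b) - tr(b^-1 a^-1 b a) = -x*y^3*z + x^2*y^2 + y^4 + y^2*z^2 + x*y*z - x^2 - 4*y^2 - z^2 + 2
tr(b a b^-4 a^-1) = tr(a^-1 b a b^-3) * tr(b) - tr(a^-1 b a b^-2) = -x*y^4*z + x^2*y^3 + y^5 + y^3*z^2 + 2*x*y^2*z - 2*x^2*y - 5*y^3 - 2*y*z^2 + 5*y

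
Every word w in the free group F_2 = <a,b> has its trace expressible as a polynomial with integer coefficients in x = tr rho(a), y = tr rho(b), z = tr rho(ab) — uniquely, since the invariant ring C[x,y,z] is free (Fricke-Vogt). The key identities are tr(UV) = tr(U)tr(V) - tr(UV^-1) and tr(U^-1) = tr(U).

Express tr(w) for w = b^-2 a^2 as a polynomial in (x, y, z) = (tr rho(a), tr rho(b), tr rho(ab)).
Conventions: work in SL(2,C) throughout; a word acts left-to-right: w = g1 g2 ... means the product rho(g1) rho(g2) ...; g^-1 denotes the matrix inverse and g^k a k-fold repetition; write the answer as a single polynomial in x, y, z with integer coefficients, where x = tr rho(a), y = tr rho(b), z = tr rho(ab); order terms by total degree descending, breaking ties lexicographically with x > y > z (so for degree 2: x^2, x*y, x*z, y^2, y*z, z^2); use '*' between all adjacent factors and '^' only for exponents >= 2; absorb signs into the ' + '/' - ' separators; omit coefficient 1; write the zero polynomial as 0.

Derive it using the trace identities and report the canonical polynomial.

tr(a^2) = tr(a)*tr(a) - tr(1)   [square of a] = x^2 - 2
reduce: tr(a^2 b) = tr(a)*tr(b a) - tr(b)   [square of a] = x*z - y
tr(a^2 b^-1) = tr(a^2)*tr(b) - tr(a^2 b)   [inverse elimination on b] = x^2*y - x*z - y
reduce: tr(b^-2 a^2) = tr(a^2 b^-1)*tr(b) - tr(a^2)   [inverse elimination on b] = x^2*y^2 - x*y*z - x^2 - y^2 + 2

x^2*y^2 - x*y*z - x^2 - y^2 + 2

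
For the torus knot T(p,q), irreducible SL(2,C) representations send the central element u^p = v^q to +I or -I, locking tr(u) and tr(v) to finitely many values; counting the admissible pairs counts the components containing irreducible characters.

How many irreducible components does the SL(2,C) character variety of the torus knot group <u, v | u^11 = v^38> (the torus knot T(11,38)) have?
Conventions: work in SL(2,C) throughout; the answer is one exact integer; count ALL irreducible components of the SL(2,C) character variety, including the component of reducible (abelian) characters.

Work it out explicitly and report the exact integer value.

Gamma = < u, v | u^11 = v^38 > (torus knot T(11,38)); the central element u^11 = v^38 acts as +I or -I in any irreducible SL(2,C) representation.
So on each irreducible component the traces are pinned: tr(u) = 2*cos(pi*alpha/11) with 1 <= alpha <= 10, tr(v) = 2*cos(pi*beta/38) with 1 <= beta <= 37.
The two central values (-1)^alpha I and (-1)^beta I must be the same matrix, so alpha and beta share a parity.
Counting: 5 odd alphas x 19 odd betas + 5 even alphas x 18 even betas = 95 + 90 = 185.
That is 185 components of irreducible characters, and with the reducible (abelian) component the total is 186.

186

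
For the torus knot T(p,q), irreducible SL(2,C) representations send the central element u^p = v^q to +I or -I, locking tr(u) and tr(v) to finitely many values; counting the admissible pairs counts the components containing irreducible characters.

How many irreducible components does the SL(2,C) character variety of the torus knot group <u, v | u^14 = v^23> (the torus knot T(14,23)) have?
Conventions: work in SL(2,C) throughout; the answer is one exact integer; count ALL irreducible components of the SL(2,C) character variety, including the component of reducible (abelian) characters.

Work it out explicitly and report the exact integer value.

Gamma = < u, v | u^14 = v^23 > (torus knot T(14,23)); the central element u^14 = v^23 acts as +I or -I in any irreducible SL(2,C) representation.
So on each irreducible component the traces are pinned: tr(u) = 2*cos(pi*alpha/14) with 1 <= alpha <= 13, tr(v) = 2*cos(pi*beta/23) with 1 <= beta <= 22.
u^14 = (-1)^alpha I and v^23 = (-1)^beta I must agree, so alpha and beta have equal parity.
count pairs: odd alpha (7 choices) x odd beta (11), plus even alpha (6) x even beta (11): 7*11 + 6*11 = 143.
Total: 143 irreducible-character components + 1 reducible (abelian) component = 144.

144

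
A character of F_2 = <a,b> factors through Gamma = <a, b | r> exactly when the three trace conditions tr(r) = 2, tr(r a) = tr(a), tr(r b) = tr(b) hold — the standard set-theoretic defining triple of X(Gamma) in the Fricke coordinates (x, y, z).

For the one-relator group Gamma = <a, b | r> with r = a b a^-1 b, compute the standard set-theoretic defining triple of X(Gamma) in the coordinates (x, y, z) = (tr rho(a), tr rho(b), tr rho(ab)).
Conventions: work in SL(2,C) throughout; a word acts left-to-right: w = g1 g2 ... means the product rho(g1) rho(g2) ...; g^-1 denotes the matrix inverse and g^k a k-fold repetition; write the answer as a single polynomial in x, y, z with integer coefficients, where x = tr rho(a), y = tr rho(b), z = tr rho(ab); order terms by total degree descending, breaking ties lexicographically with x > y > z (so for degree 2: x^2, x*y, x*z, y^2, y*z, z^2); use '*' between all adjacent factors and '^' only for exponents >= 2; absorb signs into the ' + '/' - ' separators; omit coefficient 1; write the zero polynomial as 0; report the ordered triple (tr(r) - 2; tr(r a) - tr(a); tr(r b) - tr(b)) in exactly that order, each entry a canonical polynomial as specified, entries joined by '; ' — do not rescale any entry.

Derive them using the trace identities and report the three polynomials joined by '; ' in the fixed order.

x*y*z - x^2 - z^2; x^2*y*z - x^3 - x*y^2 - x*z^2 + y*z + 2*x; x*y^2*z - x^2*y - y*z^2

trace(b a b) = trace(b)*trace(a b) - trace(a) = y*z - x
use: trace(b a b a) = trace(b a)*trace(b a) - trace(1)   [split at repeated b] = z^2 - 2
trace(a b a^-1 b) = trace(b a b)*trace(a) - trace(b a b a) = x*y*z - x^2 - z^2 + 2
trace(a^2 b) = trace(a)*trace(b a) - trace(b) = x*z - y
trace(a^2) = trace(a)*trace(a) - trace(1) = x^2 - 2
trace(b a^2 b) = trace(b)*trace(a^2 b) - trace(a^2) = x*y*z - x^2 - y^2 + 2
trace(b a^2 b a) = trace(a)*trace(b a b a) - trace(b a b) = x*z^2 - y*z - x
use: trace(a b a^-1 b a) = trace(b a^2 b)*trace(a) - trace(b a^2 b a) = x^2*y*z - x^3 - x*y^2 - x*z^2 + y*z + 3*x
trace(b^2 a b) = trace(b)*trace(a b^2) - trace(a b)   [square of b] = y^2*z - x*y - z
trace(b^2 a b a) = trace(b)*trace(a b a b) - trace(a b a)   [square of b] = y*z^2 - x*z - y
use: trace(a b a^-1 b^2) = trace(b^2 a b)*trace(a) - trace(b^2 a b a)   [inverse elimination on a] = x*y^2*z - x^2*y - y*z^2 + y
assemble the triple (trace(r) - 2; trace(r a) - x; trace(r b) - y)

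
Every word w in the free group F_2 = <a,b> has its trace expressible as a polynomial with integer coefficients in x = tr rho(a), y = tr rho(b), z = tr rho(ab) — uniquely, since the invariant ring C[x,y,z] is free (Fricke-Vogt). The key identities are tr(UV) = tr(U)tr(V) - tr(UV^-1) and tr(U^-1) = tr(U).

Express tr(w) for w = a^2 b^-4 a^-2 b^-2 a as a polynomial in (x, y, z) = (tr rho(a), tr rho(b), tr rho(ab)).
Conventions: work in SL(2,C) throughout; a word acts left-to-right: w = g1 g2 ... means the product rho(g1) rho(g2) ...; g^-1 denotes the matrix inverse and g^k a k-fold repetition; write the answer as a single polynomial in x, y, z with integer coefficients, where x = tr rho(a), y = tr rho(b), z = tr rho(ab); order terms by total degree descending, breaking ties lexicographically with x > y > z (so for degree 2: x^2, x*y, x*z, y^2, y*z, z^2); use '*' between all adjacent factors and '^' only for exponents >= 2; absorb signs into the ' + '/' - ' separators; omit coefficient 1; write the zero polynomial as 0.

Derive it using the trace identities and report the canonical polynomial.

trace(a^2) = trace(a) trace(a) - trace(1) = x^2 - 2
trace(a^2 b) = trace(a) trace(b a) - trace(b) = x*z - y
trace(a^2 b^-1) = trace(a^2) trace(b) - trace(a^2 b) = x^2*y - x*z - y
trace(a^3) = trace(a) trace(a^2) - trace(a) = x^3 - 3*x
trace(a b a^2) = trace(a) trace(b a^2) - trace(b a) = x^2*z - x*y - z
trace(a b a^3) = trace(a) trace(a b a^2) - trace(a b a) = x^3*z - x^2*y - 2*x*z + y
trace(b a b a) = trace(b a) trace(b a) - trace(1)   [split at repeated b] = z^2 - 2
trace(b a b) = trace(b) trace(a b) - trace(a) = y*z - x
trace(b a b a^2) = trace(a) trace(b a b a) - trace(b a b) = x*z^2 - y*z - x
trace(a b a^3 b) = trace(a) trace(b a b a^2) - trace(b a b a) = x^2*z^2 - x*y*z - x^2 - z^2 + 2
trace(b a^3 b^-1 a) = trace(a b a^3) trace(b) - trace(a b a^3 b) = x^3*y*z - x^2*y^2 - x^2*z^2 - x*y*z + x^2 + y^2 + z^2 - 2
trace(a^3 b^-1 a^-1 b) = trace(b a^3 b^-1) trace(a) - trace(b a^3 b^-1 a) = -x^3*y*z + x^4 + x^2*y^2 + x^2*z^2 + x*y*z - 4*x^2 - y^2 - z^2 + 2
trace(b^-1 a^-1 b^-1 a^3) = trace(a^3 b^-1 a^-1) trace(b) - trace(a^3 b^-1 a^-1 b) = x^3*y*z - x^4 - x^2*z^2 - 2*x*y*z + 4*x^2 + z^2 - 2
trace(a^3 b^-2 a^-1 b^-1) = trace(b^-1 a^-1 b^-1 a^3) trace(b) - trace(b^-1 a^-1 b^-1 a^3 b) = x^3*y^2*z - x^4*y - x^2*y*z^2 - 2*x*y^2*z + 3*x^2*y + y*z^2 + x*z - y
trace(a^2 b^-2) = trace(b^-1 a^2) trace(b) - trace(b^-1 a^2 b) = x^2*y^2 - x*y*z - x^2 - y^2 + 2
trace(b^-2 a^-1 b^-2 a^3) = trace(a^3 b^-2 a^-1 b^-1) trace(b) - trace(a^3 b^-2 a^-1) = x^3*y^3*z - x^4*y^2 - x^2*y^2*z^2 - 2*x*y^3*z + 2*x^2*y^2 + y^2*z^2 + 2*x*y*z + x^2 - 2
trace(b^2 a^2) = trace(b) trace(a^2 b) - trace(a^2) = x*y*z - x^2 - y^2 + 2
trace(b a^3 b) = trace(a) trace(b^2 a^2) - trace(b^2 a) = x^2*y*z - x^3 - x*y^2 - y*z + 3*x
trace(a^3 b a^-1 b) = trace(b a^3 b) trace(a) - trace(b a^3 b a) = x^3*y*z - x^4 - x^2*y^2 - x^2*z^2 + 4*x^2 + z^2 - 2
trace(b^-1 a^3 b a^-1) = trace(a^3 b a^-1) trace(b) - trace(a^3 b a^-1 b) = -x^3*y*z + x^4 + x^2*y^2 + x^2*z^2 + x*y*z - 4*x^2 - y^2 - z^2 + 2
trace(a^-1 b^-2 a^3 b) = trace(b^-1 a^3 b a^-1) trace(b) - trace(b^-1 a^3 b a^-1 b) = -x^3*y^2*z + x^4*y + x^2*y^3 + x^2*y*z^2 + x*y^2*z - 4*x^2*y - y^3 - y*z^2 - x*z + 3*y
trace(b^-1 a^-1 b^-2 a^3) = trace(a^-1 b^-2 a^3) trace(b) - trace(a^-1 b^-2 a^3 b) = x^3*y^2*z - x^4*y - x^2*y*z^2 - 2*x*y^2*z + 3*x^2*y + y*z^2 + x*z - y
trace(a^-1 b^-2 a^3 b^-3) = trace(b^-2 a^-1 b^-2 a^3) trace(b) - trace(b^-2 a^-1 b^-2 a^3 b) = x^3*y^4*z - x^4*y^3 - x^2*y^3*z^2 - x^3*y^2*z - 2*x*y^4*z + x^4*y + 2*x^2*y^3 + x^2*y*z^2 + y^3*z^2 + 4*x*y^2*z - 2*x^2*y - y*z^2 - x*z - y
trace(b^-1 a^3) = trace(a^3) trace(b) - trace(a^3 b) = x^3*y - x^2*z - 2*x*y + z
trace(b^-2 a^3) = trace(b^-1 a^3) trace(b) - trace(b^-1 a^3 b) = x^3*y^2 - x^2*y*z - x^3 - 2*x*y^2 + y*z + 3*x
trace(b^-2 a^3 b^-1) = trace(b^-2 a^3) trace(b) - trace(b^-2 a^3 b) = x^3*y^3 - x^2*y^2*z - 2*x^3*y - 2*x*y^3 + x^2*z + y^2*z + 5*x*y - z
trace(a^3 b^-4) = trace(b^-2 a^3 b^-1) trace(b) - trace(b^-2 a^3) = x^3*y^4 - x^2*y^3*z - 3*x^3*y^2 - 2*x*y^4 + 2*x^2*y*z + y^3*z + x^3 + 7*x*y^2 - 2*y*z - 3*x
trace(b^-2 a^3 b^-3) = trace(a^3 b^-4) trace(b) - trace(a^3 b^-3) = x^3*y^5 - x^2*y^4*z - 4*x^3*y^3 - 2*x*y^5 + 3*x^2*y^2*z + y^4*z + 3*x^3*y + 9*x*y^3 - x^2*z - 3*y^2*z - 8*x*y + z
trace(b^-2 a^-2 b^-2 a^3 b^-1) = trace(a^-1 b^-2 a^3 b^-3) trace(a) - trace(a^-1 b^-2 a^3 b^-3 a) = x^4*y^4*z - x^5*y^3 - x^3*y^5 - x^3*y^3*z^2 - x^4*y^2*z - x^2*y^4*z + x^5*y + 6*x^3*y^3 + x^3*y*z^2 + 2*x*y^5 + x*y^3*z^2 + x^2*y^2*z - y^4*z - 5*x^3*y - 9*x*y^3 - x*y*z^2 + 3*y^2*z + 7*x*y - z
trace(b^-1 a) = trace(a) trace(b) - trace(a b) = x*y - z
trace(b^-2 a) = trace(b^-1 a) trace(b) - trace(b^-1 a b) = x*y^2 - y*z - x
trace(a^3 b a^-2 b^-1) = trace(b^-1 a^3 b a^-1) trace(a) - trace(b^-1 a^3 b) = -x^4*y*z + x^5 + x^3*y^2 + x^3*z^2 + x^2*y*z - 5*x^3 - x*y^2 - x*z^2 + 5*x
trace(a^-2 b^-2 a^3 b) = trace(a^3 b a^-2 b^-1) trace(b) - trace(a^3 b a^-2) = -x^4*y^2*z + x^5*y + x^3*y^3 + x^3*y*z^2 + x^2*y^2*z - 5*x^3*y - x*y^3 - x*y*z^2 + 5*x*y - z
trace(b^-1 a^-2 b^-2 a^3) = trace(a^-2 b^-2 a^3) trace(b) - trace(a^-2 b^-2 a^3 b) = x^4*y^2*z - x^5*y - x^3*y^3 - x^3*y*z^2 - x^2*y^2*z + 5*x^3*y + 2*x*y^3 + x*y*z^2 - y^2*z - 6*x*y + z
trace(b^-2 a^-2 b^-2 a^3) = trace(b^-1 a^-2 b^-2 a^3) trace(b) - trace(b^-1 a^-2 b^-2 a^3 b) = x^4*y^3*z - x^5*y^2 - x^3*y^4 - x^3*y^2*z^2 - x^2*y^3*z + 5*x^3*y^2 + 2*x*y^4 + x*y^2*z^2 - y^3*z - 7*x*y^2 + 2*y*z + x
trace(a^2 b^-4 a^-2 b^-2 a) = trace(b^-2 a^-2 b^-2 a^3 b^-1) trace(b) - trace(b^-2 a^-2 b^-2 a^3) = x^4*y^5*z - x^5*y^4 - x^3*y^6 - x^3*y^4*z^2 - 2*x^4*y^3*z - x^2*y^5*z + 2*x^5*y^2 + 7*x^3*y^4 + 2*x^3*y^2*z^2 + 2*x*y^6 + x*y^4*z^2 + 2*x^2*y^3*z - y^5*z - 10*x^3*y^2 - 11*x*y^4 - 2*x*y^2*z^2 + 4*y^3*z + 14*x*y^2 - 3*y*z - x

x^4*y^5*z - x^5*y^4 - x^3*y^6 - x^3*y^4*z^2 - 2*x^4*y^3*z - x^2*y^5*z + 2*x^5*y^2 + 7*x^3*y^4 + 2*x^3*y^2*z^2 + 2*x*y^6 + x*y^4*z^2 + 2*x^2*y^3*z - y^5*z - 10*x^3*y^2 - 11*x*y^4 - 2*x*y^2*z^2 + 4*y^3*z + 14*x*y^2 - 3*y*z - x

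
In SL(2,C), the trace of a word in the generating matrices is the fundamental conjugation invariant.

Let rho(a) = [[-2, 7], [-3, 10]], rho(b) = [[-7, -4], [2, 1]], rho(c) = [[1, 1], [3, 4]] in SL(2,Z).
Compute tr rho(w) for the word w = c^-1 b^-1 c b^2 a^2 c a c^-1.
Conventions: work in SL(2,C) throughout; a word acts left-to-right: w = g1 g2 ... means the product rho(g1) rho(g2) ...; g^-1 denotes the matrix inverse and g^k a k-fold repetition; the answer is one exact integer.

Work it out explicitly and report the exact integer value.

rho(c^-1) = [[4, -1], [-3, 1]]
... * rho(b^-1) = [[1, 4], [-2, -7]]  ->  [[6, 23], [-5, -19]]
... * rho(c) = [[1, 1], [3, 4]]  ->  [[75, 98], [-62, -81]]
... * rho(b) = [[-7, -4], [2, 1]]  ->  [[-329, -202], [272, 167]]
... * rho(b) = [[-7, -4], [2, 1]]  ->  [[1899, 1114], [-1570, -921]]
... * rho(a) = [[-2, 7], [-3, 10]]  ->  [[-7140, 24433], [5903, -20200]]
... * rho(a) = [[-2, 7], [-3, 10]]  ->  [[-59019, 194350], [48794, -160679]]
... * rho(c) = [[1, 1], [3, 4]]  ->  [[524031, 718381], [-433243, -593922]]
... * rho(a) = [[-2, 7], [-3, 10]]  ->  [[-3203205, 10852027], [2648252, -8971921]]
... * rho(c^-1) = [[4, -1], [-3, 1]]  ->  [[-45368901, 14055232], [37508771, -11620173]]
tr = -45368901 + -11620173 = -56989074

-56989074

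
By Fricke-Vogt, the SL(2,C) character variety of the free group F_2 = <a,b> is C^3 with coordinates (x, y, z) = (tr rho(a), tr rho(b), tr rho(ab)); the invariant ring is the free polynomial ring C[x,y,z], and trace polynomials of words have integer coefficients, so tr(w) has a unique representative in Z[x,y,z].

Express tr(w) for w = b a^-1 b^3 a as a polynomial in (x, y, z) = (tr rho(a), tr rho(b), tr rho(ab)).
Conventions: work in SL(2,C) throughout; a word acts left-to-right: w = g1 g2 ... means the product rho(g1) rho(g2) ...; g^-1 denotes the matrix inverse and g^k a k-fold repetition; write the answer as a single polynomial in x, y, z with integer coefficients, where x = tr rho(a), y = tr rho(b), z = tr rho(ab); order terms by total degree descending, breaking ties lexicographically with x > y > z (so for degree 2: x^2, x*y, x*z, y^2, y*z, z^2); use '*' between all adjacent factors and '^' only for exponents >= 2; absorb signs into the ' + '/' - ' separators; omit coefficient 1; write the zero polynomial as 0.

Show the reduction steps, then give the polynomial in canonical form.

x*y^3*z - x^2*y^2 - y^2*z^2 - x*y*z + x^2 + y^2 + z^2 - 2

tr(b a b) = tr(b) * tr(a b) - tr(a) = y*z - x
tr(a b^3) = tr(b) * tr(b a b) - tr(b a) = y^2*z - x*y - z
tr(b^3 a b) = tr(b) * tr(a b^3) - tr(a b^2) = y^3*z - x*y^2 - 2*y*z + x
tr(a b a b) = tr(a b) * tr(a b) - tr(1) = z^2 - 2
tr(a b a) = tr(a) * tr(b a) - tr(b) = x*z - y
tr(a b a b^2) = tr(b) * tr(a b a b) - tr(a b a) = y*z^2 - x*z - y
tr(b^3 a b a) = tr(b) * tr(a b a b^2) - tr(a b a b) = y^2*z^2 - x*y*z - y^2 - z^2 + 2
tr(b a^-1 b^3 a) = tr(b^3 a b) * tr(a) - tr(b^3 a b a) = x*y^3*z - x^2*y^2 - y^2*z^2 - x*y*z + x^2 + y^2 + z^2 - 2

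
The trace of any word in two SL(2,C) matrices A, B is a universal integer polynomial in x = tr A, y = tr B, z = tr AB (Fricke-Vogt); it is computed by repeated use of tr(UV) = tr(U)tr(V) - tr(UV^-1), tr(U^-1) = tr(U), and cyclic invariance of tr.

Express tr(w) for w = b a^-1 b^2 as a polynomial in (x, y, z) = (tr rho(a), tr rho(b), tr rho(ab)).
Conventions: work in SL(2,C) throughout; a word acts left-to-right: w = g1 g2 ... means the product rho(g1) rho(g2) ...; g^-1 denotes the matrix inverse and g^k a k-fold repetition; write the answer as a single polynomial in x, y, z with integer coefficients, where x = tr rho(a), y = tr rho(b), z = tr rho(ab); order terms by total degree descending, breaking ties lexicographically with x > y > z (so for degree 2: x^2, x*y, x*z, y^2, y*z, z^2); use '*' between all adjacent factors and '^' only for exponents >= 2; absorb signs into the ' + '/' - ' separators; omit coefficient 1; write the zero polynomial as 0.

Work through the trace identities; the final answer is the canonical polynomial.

x*y^3 - y^2*z - 2*x*y + z

trace(b^2) = trace(b)*trace(b) - trace(1)  (reduce the b square) = y^2 - 2
trace(b^3) = trace(b)*trace(b^2) - trace(b)  (reduce the b square) = y^3 - 3*y
and trace(b a b) = trace(b)*trace(a b) - trace(a)  (reduce the b square) = y*z - x
trace(b^3 a) = trace(b)*trace(b a b) - trace(b a)  (reduce the b square) = y^2*z - x*y - z
next, trace(b a^-1 b^2) = trace(b^3)*trace(a) - trace(b^3 a)  (eliminate a^-1) = x*y^3 - y^2*z - 2*x*y + z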